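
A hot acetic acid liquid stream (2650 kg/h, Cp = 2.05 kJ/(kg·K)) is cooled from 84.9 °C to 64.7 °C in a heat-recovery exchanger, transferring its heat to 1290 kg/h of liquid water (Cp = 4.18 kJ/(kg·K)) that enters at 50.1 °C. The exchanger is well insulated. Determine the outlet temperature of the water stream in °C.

T_c,out = 70.5 °C

Heat released by hot stream: Q = 2650 × 2.05 × (84.9 − 64.7) = 109740 kJ/h
Energy balance on cold side (adiabatic exchanger): Q = ṁ_c·Cp_c·(T_c,out − T_c,in)
T_c,out = 50.1 + 109740/(1290 × 4.18) = 70.451 °C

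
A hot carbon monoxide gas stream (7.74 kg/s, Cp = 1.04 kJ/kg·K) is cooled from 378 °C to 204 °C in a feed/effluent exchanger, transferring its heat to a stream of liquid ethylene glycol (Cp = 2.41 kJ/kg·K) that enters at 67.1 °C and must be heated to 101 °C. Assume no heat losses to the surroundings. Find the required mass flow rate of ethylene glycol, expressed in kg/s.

Heat released by hot stream: Q = 7.74 × 1.04 × (378 − 204) = 1400.6 kJ/s
Energy balance on cold side (adiabatic exchanger): Q = ṁ_c·Cp_c·(T_c,out − T_c,in)
ṁ_c = 1400.6 / [2.41 × (101 − 67.1)] = 17.144 kg/s

ṁ_c = 17.1 kg/s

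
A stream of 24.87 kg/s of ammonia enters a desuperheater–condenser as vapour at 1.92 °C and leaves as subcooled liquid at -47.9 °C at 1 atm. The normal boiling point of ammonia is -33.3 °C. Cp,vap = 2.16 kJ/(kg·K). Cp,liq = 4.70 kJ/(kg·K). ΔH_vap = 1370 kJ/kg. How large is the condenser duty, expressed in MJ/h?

Q_c = 136000 MJ/h

vapour 1.92→-33.3 °C: -76.075 kJ/kg
condensation at -33.3 °C: -1370 kJ/kg
liquid -33.3→-47.9 °C: -68.62 kJ/kg
Δh = -76.075 + -1370 + -68.62 = -1514.7 kJ/kg
Q = ṁ·Δh = 24.87 kg/s × -1514.7 kJ/kg = -37670 kJ/s
|Q| = 37670 kW = 135610 MJ/h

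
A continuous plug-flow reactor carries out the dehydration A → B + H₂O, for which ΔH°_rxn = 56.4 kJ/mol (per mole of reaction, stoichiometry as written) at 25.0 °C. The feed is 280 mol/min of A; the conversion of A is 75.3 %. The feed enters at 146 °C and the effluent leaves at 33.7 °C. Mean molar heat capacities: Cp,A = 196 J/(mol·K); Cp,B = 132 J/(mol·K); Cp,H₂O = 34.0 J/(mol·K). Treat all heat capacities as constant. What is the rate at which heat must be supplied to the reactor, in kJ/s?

Extent of reaction ξ = 0.753 × 280 = 210.84 mol/min
Reaction term: ξ·ΔH°_rxn = 210.84 × 56.4 = 11891 kJ/min
Sensible, feed 146→25 °C: -6640.5 kJ/min
Outlet flows (mol/min): A 69.16, B 210.84, H₂O 210.84
Sensible, products 25→33.7 °C: 422.43 kJ/min
Q = ΔH = 5673.3 kJ/min = 94.555 kW
Heat supplied = 94.555 kJ/s

Q_in = 94.6 kJ/s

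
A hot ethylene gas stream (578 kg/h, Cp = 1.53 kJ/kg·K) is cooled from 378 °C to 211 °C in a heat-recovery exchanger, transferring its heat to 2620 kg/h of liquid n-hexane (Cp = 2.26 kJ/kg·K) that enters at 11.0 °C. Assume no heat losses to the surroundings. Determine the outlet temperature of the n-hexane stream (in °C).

Heat released by hot stream: Q = 578 × 1.53 × (378 − 211) = 147680 kJ/h
Energy balance on cold side (adiabatic exchanger): Q = ṁ_c·Cp_c·(T_c,out − T_c,in)
T_c,out = 11.0 + 147680/(2620 × 2.26) = 35.942 °C

T_c,out = 35.9 °C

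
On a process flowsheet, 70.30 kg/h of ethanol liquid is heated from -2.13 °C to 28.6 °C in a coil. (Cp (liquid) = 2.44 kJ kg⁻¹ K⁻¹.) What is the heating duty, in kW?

Q = ṁ·Cp·ΔT = 70.30 × 2.44 × (28.6 − -2.13) = 5271.2 kJ/h
Converting: 5271.2 / 3600 s = 1.4642 kW

Q = 1.46 kW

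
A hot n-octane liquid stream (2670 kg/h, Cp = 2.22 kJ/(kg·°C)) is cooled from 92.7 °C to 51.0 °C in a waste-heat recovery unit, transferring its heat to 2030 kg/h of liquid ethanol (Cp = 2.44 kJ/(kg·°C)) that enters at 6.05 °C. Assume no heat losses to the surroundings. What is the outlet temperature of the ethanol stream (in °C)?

T_c,out = 56.0 °C

Heat released by hot stream: Q = 2670 × 2.22 × (92.7 − 51.0) = 247170 kJ/h
Energy balance on cold side (adiabatic exchanger): Q = ṁ_c·Cp_c·(T_c,out − T_c,in)
T_c,out = 6.05 + 247170/(2030 × 2.44) = 55.952 °C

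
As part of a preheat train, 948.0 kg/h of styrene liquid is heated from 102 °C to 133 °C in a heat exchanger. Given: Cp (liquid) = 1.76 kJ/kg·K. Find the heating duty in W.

Q = ṁ·Cp·ΔT = 948.0 × 1.76 × (133 − 102) = 51723 kJ/h
Converting: 51723 / 3600 s = 14.367 kW
Heating duty = 14367 W

Q = 14400 W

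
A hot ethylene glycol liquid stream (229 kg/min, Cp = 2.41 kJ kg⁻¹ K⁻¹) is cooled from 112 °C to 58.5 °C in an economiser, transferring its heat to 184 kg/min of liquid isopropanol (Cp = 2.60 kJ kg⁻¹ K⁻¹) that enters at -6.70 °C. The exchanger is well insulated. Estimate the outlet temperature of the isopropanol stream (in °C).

Heat released by hot stream: Q = 229 × 2.41 × (112 − 58.5) = 29526 kJ/min
Energy balance on cold side (adiabatic exchanger): Q = ṁ_c·Cp_c·(T_c,out − T_c,in)
T_c,out = -6.70 + 29526/(184 × 2.60) = 55.018 °C

T_c,out = 55.0 °C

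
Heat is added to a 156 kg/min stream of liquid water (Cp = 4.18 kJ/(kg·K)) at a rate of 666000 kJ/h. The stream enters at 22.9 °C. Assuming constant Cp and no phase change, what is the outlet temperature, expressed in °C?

Q = 666000 kJ/h = 11100 kJ/min
ΔT = Q/(ṁ·Cp) = 11100/(156×4.18) = 17.022 K
T_out = 22.9 + 17.022 = 39.922 °C

T_out = 39.9 °C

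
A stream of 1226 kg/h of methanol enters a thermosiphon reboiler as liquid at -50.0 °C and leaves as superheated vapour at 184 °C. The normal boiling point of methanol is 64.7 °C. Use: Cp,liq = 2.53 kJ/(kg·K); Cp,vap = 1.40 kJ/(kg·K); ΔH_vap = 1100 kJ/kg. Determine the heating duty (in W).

Q = 530000 W

liquid -50.0→64.7 °C: 290.19 kJ/kg
vaporisation at 64.7 °C: 1100 kJ/kg
vapour 64.7→184 °C: 167.02 kJ/kg
Δh = 290.19 + 1100 + 167.02 = 1557.2 kJ/kg
Q = ṁ·Δh = 1226 kg/h × 1557.2 kJ/kg = 1.9091e+06 kJ/h
|Q| = 530.32 kW = 530320 W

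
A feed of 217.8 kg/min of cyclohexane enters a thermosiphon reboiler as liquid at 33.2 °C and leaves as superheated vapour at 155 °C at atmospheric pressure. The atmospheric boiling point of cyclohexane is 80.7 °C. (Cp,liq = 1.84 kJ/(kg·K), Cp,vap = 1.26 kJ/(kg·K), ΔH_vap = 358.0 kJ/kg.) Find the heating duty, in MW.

liquid 33.2→80.7 °C: 87.4 kJ/kg
vaporisation at 80.7 °C: 358 kJ/kg
vapour 80.7→155 °C: 93.618 kJ/kg
Δh = 87.4 + 358 + 93.618 = 539.02 kJ/kg
Q = ṁ·Δh = 217.8 kg/min × 539.02 kJ/kg = 117400 kJ/min
|Q| = 1956.6 kW = 1.9566 MW

Q = 1.96 MW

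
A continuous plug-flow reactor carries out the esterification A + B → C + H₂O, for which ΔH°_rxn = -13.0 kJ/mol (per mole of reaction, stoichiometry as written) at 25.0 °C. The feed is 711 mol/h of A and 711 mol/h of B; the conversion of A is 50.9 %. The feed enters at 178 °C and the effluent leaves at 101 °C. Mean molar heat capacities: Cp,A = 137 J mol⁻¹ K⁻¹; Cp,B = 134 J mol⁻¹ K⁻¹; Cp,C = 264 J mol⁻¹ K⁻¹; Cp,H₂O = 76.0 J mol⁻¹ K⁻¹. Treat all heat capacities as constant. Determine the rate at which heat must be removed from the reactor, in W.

Q_out = 4900 W

Extent of reaction ξ = 0.509 × 711 = 361.9 mol/h
Reaction term: ξ·ΔH°_rxn = 361.9 × -13.0 = -4704.7 kJ/h
Sensible, feed 178→25 °C: -29480 kJ/h
Outlet flows (mol/h): A 349.1, B 349.1, C 361.9, H₂O 361.9
Sensible, products 25→101 °C: 16542 kJ/h
Q = ΔH = -17643 kJ/h = -4.9009 kW
Heat removed = 4900.9 W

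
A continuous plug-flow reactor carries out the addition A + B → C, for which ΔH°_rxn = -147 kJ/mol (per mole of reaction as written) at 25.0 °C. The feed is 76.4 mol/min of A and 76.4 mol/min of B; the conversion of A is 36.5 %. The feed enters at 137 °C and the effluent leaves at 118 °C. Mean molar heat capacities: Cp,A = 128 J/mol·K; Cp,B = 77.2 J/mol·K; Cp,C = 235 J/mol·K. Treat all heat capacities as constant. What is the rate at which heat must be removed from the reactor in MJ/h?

Q_out = 259 MJ/h

Extent of reaction ξ = 0.365 × 76.4 = 27.886 mol/min
Reaction term: ξ·ΔH°_rxn = 27.886 × -147 = -4099.2 kJ/min
Sensible, feed 137→25 °C: -1755.9 kJ/min
Outlet flows (mol/min): A 48.514, B 48.514, C 27.886
Sensible, products 25→118 °C: 1535.3 kJ/min
Q = ΔH = -4319.8 kJ/min = -71.997 kW
Heat removed = 259.19 MJ/h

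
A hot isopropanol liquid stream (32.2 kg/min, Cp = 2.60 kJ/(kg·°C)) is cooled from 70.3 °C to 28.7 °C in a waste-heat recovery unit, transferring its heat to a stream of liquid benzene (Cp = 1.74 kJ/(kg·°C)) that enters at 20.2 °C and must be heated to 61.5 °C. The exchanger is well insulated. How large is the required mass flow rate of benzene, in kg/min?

ṁ_c = 48.5 kg/min

Heat released by hot stream: Q = 32.2 × 2.60 × (70.3 − 28.7) = 3482.8 kJ/min
Energy balance on cold side (adiabatic exchanger): Q = ṁ_c·Cp_c·(T_c,out − T_c,in)
ṁ_c = 3482.8 / [1.74 × (61.5 − 20.2)] = 48.464 kg/min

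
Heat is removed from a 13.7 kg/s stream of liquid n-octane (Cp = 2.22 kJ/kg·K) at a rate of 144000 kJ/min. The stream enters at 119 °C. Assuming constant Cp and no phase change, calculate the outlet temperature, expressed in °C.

Q = 144000 kJ/min = 2400 kJ/s
ΔT = Q/(ṁ·Cp) = 2400/(13.7×2.22) = 78.911 K
T_out = 119 − 78.911 = 40.089 °C

T_out = 40.1 °C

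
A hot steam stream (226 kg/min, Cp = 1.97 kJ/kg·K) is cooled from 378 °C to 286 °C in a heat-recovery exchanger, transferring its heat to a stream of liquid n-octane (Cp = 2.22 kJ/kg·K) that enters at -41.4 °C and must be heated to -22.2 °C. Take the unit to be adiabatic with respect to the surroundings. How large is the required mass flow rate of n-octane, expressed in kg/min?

ṁ_c = 961 kg/min

Heat released by hot stream: Q = 226 × 1.97 × (378 − 286) = 40960 kJ/min
Energy balance on cold side (adiabatic exchanger): Q = ṁ_c·Cp_c·(T_c,out − T_c,in)
ṁ_c = 40960 / [2.22 × (-22.2 − -41.4)] = 960.97 kg/min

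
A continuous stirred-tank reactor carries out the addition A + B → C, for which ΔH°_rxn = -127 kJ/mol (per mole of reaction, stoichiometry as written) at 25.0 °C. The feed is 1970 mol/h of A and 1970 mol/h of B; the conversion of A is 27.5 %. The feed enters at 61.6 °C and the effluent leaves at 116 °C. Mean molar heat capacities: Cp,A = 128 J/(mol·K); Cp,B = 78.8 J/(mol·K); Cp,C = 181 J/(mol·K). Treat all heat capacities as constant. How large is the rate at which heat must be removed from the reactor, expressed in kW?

Extent of reaction ξ = 0.275 × 1970 = 541.75 mol/h
Reaction term: ξ·ΔH°_rxn = 541.75 × -127 = -68802 kJ/h
Sensible, feed 61.6→25 °C: -14911 kJ/h
Outlet flows (mol/h): A 1428.2, B 1428.2, C 541.75
Sensible, products 25→116 °C: 35801 kJ/h
Q = ΔH = -47912 kJ/h = -13.309 kW
Heat removed = 13.309 kW

Q_out = 13.3 kW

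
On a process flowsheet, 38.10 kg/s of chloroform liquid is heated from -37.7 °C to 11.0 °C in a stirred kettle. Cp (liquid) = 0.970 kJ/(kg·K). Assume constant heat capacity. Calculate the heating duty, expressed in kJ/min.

Q = ṁ·Cp·ΔT = 38.10 × 0.970 × (11.0 − -37.7) = 1799.8 kJ/s
Heating duty = 107990 kJ/min

Q = 108000 kJ/min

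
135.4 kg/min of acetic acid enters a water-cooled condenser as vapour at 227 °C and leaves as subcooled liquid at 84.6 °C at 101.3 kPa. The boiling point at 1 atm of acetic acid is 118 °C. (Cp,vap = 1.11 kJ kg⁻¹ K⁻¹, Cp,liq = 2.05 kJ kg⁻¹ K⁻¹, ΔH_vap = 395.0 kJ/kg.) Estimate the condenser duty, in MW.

vapour 227→118 °C: -120.99 kJ/kg
condensation at 118 °C: -395 kJ/kg
liquid 118→84.6 °C: -68.47 kJ/kg
Δh = -120.99 + -395 + -68.47 = -584.46 kJ/kg
Q = ṁ·Δh = 135.4 kg/min × -584.46 kJ/kg = -79136 kJ/min
|Q| = 1318.9 kW = 1.3189 MW

Q_c = 1.32 MW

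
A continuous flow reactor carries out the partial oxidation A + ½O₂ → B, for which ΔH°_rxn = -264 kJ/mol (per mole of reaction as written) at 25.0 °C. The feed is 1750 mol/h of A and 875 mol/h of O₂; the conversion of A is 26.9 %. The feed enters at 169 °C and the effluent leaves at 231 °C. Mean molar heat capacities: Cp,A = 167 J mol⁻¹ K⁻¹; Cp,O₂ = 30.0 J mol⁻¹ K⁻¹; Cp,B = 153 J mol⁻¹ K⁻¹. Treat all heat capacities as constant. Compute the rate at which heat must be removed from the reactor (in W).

Extent of reaction ξ = 0.269 × 1750 = 470.75 mol/h
Reaction term: ξ·ΔH°_rxn = 470.75 × -264 = -124280 kJ/h
Sensible, feed 169→25 °C: -45864 kJ/h
Outlet flows (mol/h): A 1279.2, O₂ 639.62, B 470.75
Sensible, products 25→231 °C: 62799 kJ/h
Q = ΔH = -107340 kJ/h = -29.818 kW
Heat removed = 29818 W

Q_out = 29800 W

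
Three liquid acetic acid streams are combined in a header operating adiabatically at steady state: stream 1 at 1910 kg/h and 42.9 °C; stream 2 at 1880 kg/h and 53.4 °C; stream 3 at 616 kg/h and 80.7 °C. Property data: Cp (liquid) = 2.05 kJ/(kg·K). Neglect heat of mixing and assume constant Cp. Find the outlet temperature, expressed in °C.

T_out = 52.7 °C

Adiabatic, steady state ⇒ Σ ṁᵢCp,ᵢ(T_out − Tᵢ) = 0
T_out = Σ ṁᵢCp,ᵢTᵢ / Σ ṁᵢCp,ᵢ
      = 475690 / 9032.3 = 52.665 °C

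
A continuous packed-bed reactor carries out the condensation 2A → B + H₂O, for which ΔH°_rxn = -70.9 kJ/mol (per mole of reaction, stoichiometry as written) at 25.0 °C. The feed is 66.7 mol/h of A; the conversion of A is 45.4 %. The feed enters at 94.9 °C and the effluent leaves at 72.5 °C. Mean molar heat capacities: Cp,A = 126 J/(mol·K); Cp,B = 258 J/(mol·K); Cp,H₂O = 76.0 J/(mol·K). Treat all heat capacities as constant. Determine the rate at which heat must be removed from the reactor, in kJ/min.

Extent of reaction ξ = 0.454 × 66.7 / 2 = 15.141 mol/h
Reaction term: ξ·ΔH°_rxn = 15.141 × -70.9 = -1073.5 kJ/h
Sensible, feed 94.9→25 °C: -587.45 kJ/h
Outlet flows (mol/h): A 36.418, B 15.141, H₂O 15.141
Sensible, products 25→72.5 °C: 458.17 kJ/h
Q = ΔH = -1202.8 kJ/h = -0.3341 kW
Heat removed = 20.046 kJ/min

Q_out = 20.0 kJ/min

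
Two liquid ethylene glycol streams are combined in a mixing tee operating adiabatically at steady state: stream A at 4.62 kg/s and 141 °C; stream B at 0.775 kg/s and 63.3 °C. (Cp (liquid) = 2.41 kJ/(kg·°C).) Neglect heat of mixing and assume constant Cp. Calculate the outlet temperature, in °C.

T_out = 130 °C

No heat crosses the boundary, so H_out = H_in.
Σ ṁᵢCp,ᵢTᵢ = 4.62×2.41×141 + 0.775×2.41×63.3 = 1688.2
Σ ṁᵢCp,ᵢ = 4.62×2.41 + 0.775×2.41 = 13.002
T_out = 1688.2 / 13.002 = 129.84 °C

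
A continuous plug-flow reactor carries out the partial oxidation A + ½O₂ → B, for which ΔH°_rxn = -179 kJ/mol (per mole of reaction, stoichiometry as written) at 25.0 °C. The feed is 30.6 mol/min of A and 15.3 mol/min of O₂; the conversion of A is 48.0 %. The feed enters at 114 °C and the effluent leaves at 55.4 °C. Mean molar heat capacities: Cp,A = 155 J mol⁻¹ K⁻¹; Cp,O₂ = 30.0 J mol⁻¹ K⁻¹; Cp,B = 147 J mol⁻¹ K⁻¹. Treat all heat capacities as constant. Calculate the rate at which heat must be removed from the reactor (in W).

Q_out = 49100 W

Extent of reaction ξ = 0.480 × 30.6 = 14.688 mol/min
Reaction term: ξ·ΔH°_rxn = 14.688 × -179 = -2629.2 kJ/min
Sensible, feed 114→25 °C: -462.98 kJ/min
Outlet flows (mol/min): A 15.912, O₂ 7.956, B 14.688
Sensible, products 25→55.4 °C: 147.87 kJ/min
Q = ΔH = -2944.3 kJ/min = -49.071 kW
Heat removed = 49071 W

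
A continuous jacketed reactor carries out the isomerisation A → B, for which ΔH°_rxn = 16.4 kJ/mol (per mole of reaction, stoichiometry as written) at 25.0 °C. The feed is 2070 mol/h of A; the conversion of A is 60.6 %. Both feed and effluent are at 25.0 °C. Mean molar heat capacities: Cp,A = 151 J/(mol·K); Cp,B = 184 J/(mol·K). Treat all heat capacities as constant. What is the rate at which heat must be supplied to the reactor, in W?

Extent of reaction ξ = 0.606 × 2070 = 1254.4 mol/h
Reaction term: ξ·ΔH°_rxn = 1254.4 × 16.4 = 20572 kJ/h
Q = ΔH = 20572 kJ/h = 5.7146 kW
Heat supplied = 5714.6 W

Q_in = 5710 W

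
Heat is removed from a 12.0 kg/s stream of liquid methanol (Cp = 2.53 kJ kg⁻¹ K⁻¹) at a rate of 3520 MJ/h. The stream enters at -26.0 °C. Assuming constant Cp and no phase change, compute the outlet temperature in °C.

Q = 3520 MJ/h = 977.78 kJ/s
ΔT = Q/(ṁ·Cp) = 977.78/(12.0×2.53) = 32.206 K
T_out = -26.0 − 32.206 = -58.206 °C

T_out = -58.2 °C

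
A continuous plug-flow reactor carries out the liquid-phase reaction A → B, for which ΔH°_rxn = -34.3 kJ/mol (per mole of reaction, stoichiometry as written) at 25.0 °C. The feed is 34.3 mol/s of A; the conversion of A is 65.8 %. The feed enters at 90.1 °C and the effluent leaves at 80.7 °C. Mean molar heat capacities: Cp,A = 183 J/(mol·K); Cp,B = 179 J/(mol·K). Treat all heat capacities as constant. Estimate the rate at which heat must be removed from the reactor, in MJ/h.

Q_out = 3020 MJ/h

Extent of reaction ξ = 0.658 × 34.3 = 22.569 mol/s
Reaction term: ξ·ΔH°_rxn = 22.569 × -34.3 = -774.13 kJ/s
Sensible, feed 90.1→25 °C: -408.63 kJ/s
Outlet flows (mol/s): A 11.731, B 22.569
Sensible, products 25→80.7 °C: 344.59 kJ/s
Q = ΔH = -838.16 kJ/s = -838.16 kW
Heat removed = 3017.4 MJ/h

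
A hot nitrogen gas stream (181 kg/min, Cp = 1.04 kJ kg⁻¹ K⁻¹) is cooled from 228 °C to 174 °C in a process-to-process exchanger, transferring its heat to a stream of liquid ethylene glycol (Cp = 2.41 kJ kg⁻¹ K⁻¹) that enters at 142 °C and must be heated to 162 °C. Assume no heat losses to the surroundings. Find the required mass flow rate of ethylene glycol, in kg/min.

Heat released by hot stream: Q = 181 × 1.04 × (228 − 174) = 10165 kJ/min
Energy balance on cold side (adiabatic exchanger): Q = ṁ_c·Cp_c·(T_c,out − T_c,in)
ṁ_c = 10165 / [2.41 × (162 − 142)] = 210.89 kg/min

ṁ_c = 211 kg/min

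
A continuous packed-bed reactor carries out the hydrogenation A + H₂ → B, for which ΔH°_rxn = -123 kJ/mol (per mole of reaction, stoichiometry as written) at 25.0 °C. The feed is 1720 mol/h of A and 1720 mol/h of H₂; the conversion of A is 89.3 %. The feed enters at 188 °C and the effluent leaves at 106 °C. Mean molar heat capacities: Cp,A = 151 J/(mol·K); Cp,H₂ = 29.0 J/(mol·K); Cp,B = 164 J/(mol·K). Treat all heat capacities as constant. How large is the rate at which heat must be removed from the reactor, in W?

Q_out = 60100 W

Extent of reaction ξ = 0.893 × 1720 = 1536 mol/h
Reaction term: ξ·ΔH°_rxn = 1536 × -123 = -188920 kJ/h
Sensible, feed 188→25 °C: -50465 kJ/h
Outlet flows (mol/h): A 184.04, H₂ 184.04, B 1536
Sensible, products 25→106 °C: 23087 kJ/h
Q = ΔH = -216300 kJ/h = -60.084 kW
Heat removed = 60084 W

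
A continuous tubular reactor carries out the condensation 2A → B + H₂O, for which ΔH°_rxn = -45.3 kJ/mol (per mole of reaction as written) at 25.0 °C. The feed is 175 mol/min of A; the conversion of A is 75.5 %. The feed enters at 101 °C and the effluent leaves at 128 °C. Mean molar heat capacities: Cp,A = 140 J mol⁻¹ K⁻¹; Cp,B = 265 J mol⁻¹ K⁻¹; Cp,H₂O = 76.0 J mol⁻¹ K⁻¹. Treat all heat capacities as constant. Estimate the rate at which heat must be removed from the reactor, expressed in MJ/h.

Q_out = 115 MJ/h

Extent of reaction ξ = 0.755 × 175 / 2 = 66.062 mol/min
Reaction term: ξ·ΔH°_rxn = 66.062 × -45.3 = -2992.6 kJ/min
Sensible, feed 101→25 °C: -1862 kJ/min
Outlet flows (mol/min): A 42.875, B 66.062, H₂O 66.062
Sensible, products 25→128 °C: 2938.6 kJ/min
Q = ΔH = -1916.1 kJ/min = -31.934 kW
Heat removed = 114.96 MJ/h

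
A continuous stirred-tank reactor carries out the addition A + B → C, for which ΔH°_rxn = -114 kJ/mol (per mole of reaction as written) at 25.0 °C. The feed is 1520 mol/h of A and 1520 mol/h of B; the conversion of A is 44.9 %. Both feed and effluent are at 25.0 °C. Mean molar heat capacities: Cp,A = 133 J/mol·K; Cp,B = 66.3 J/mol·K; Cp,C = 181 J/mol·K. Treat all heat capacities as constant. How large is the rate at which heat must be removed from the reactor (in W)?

Q_out = 21600 W

Extent of reaction ξ = 0.449 × 1520 = 682.48 mol/h
Reaction term: ξ·ΔH°_rxn = 682.48 × -114 = -77803 kJ/h
Q = ΔH = -77803 kJ/h = -21.612 kW
Heat removed = 21612 W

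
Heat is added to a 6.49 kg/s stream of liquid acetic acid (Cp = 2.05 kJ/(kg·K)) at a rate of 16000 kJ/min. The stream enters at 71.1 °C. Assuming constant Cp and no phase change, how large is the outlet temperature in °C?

T_out = 91.1 °C

Q = 16000 kJ/min = 266.67 kJ/s
ΔT = Q/(ṁ·Cp) = 266.67/(6.49×2.05) = 20.043 K
T_out = 71.1 + 20.043 = 91.143 °C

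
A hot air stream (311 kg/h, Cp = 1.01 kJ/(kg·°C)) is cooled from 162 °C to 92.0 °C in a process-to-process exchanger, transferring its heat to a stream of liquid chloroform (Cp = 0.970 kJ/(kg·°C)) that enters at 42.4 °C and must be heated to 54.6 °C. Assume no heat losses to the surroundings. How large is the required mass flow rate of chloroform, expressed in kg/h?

ṁ_c = 1860 kg/h

Heat released by hot stream: Q = 311 × 1.01 × (162 − 92.0) = 21988 kJ/h
Energy balance on cold side (adiabatic exchanger): Q = ṁ_c·Cp_c·(T_c,out − T_c,in)
ṁ_c = 21988 / [0.970 × (54.6 − 42.4)] = 1858 kg/h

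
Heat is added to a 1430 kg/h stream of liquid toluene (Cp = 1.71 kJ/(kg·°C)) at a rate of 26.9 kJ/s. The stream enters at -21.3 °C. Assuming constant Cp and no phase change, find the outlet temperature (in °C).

Q = 26.9 kJ/s = 96840 kJ/h
ΔT = Q/(ṁ·Cp) = 96840/(1430×1.71) = 39.603 K
T_out = -21.3 + 39.603 = 18.303 °C

T_out = 18.3 °C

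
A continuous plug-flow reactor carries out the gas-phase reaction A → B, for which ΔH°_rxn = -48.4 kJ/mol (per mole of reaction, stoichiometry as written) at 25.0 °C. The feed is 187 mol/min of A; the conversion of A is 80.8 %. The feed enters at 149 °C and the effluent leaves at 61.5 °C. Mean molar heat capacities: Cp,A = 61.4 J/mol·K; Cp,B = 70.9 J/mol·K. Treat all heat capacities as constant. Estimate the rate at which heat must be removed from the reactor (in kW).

Extent of reaction ξ = 0.808 × 187 = 151.1 mol/min
Reaction term: ξ·ΔH°_rxn = 151.1 × -48.4 = -7313 kJ/min
Sensible, feed 149→25 °C: -1423.7 kJ/min
Outlet flows (mol/min): A 35.904, B 151.1
Sensible, products 25→61.5 °C: 471.48 kJ/min
Q = ΔH = -8265.3 kJ/min = -137.76 kW
Heat removed = 137.76 kW

Q_out = 138 kW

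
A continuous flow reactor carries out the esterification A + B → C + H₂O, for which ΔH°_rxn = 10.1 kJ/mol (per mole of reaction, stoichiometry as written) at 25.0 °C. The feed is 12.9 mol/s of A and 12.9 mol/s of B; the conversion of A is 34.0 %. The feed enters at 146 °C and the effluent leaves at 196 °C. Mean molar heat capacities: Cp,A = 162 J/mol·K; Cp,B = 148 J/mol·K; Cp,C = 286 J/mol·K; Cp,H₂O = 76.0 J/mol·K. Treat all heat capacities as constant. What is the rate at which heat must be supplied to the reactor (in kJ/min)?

Extent of reaction ξ = 0.340 × 12.9 = 4.386 mol/s
Reaction term: ξ·ΔH°_rxn = 4.386 × 10.1 = 44.299 kJ/s
Sensible, feed 146→25 °C: -483.88 kJ/s
Outlet flows (mol/s): A 8.514, B 8.514, C 4.386, H₂O 4.386
Sensible, products 25→196 °C: 722.83 kJ/s
Q = ΔH = 283.25 kJ/s = 283.25 kW
Heat supplied = 16995 kJ/min

Q_in = 17000 kJ/min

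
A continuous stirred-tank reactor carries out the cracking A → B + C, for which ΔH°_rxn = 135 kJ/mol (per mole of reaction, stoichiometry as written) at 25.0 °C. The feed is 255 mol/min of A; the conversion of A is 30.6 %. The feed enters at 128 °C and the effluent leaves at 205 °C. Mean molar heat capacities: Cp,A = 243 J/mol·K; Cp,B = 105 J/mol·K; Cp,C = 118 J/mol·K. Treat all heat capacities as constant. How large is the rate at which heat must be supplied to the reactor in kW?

Extent of reaction ξ = 0.306 × 255 = 78.03 mol/min
Reaction term: ξ·ΔH°_rxn = 78.03 × 135 = 10534 kJ/min
Sensible, feed 128→25 °C: -6382.4 kJ/min
Outlet flows (mol/min): A 176.97, B 78.03, C 78.03
Sensible, products 25→205 °C: 10873 kJ/min
Q = ΔH = 15024 kJ/min = 250.41 kW
Heat supplied = 250.41 kW

Q_in = 250 kW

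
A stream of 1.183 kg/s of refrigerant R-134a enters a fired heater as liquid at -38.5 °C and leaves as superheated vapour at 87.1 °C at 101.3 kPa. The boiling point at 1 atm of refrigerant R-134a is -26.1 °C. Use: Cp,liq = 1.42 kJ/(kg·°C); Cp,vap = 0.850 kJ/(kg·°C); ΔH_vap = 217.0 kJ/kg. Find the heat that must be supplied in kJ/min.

Q = 23500 kJ/min

liquid -38.5→-26.1 °C: 17.608 kJ/kg
vaporisation at -26.1 °C: 217 kJ/kg
vapour -26.1→87.1 °C: 96.22 kJ/kg
Δh = 17.608 + 217 + 96.22 = 330.83 kJ/kg
Q = ṁ·Δh = 1.183 kg/s × 330.83 kJ/kg = 391.37 kJ/s
|Q| = 391.37 kW = 23482 kJ/min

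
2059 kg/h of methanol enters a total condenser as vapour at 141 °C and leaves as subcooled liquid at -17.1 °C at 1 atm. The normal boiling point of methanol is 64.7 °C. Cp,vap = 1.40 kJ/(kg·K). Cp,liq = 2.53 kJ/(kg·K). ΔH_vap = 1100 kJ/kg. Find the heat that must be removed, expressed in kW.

vapour 141→64.7 °C: -106.82 kJ/kg
condensation at 64.7 °C: -1100 kJ/kg
liquid 64.7→-17.1 °C: -206.95 kJ/kg
Δh = -106.82 + -1100 + -206.95 = -1413.8 kJ/kg
Q = ṁ·Δh = 2059 kg/h × -1413.8 kJ/kg = -2.911e+06 kJ/h
|Q| = 808.6 kW

Q_c = 809 kW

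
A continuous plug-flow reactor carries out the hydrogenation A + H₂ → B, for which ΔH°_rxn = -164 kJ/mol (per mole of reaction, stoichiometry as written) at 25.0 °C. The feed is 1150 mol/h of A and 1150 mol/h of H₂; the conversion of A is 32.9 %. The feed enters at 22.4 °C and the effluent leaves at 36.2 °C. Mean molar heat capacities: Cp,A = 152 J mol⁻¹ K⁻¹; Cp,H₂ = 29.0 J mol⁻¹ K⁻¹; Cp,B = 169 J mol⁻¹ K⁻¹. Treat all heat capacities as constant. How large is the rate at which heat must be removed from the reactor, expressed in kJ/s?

Q_out = 16.5 kJ/s

Extent of reaction ξ = 0.329 × 1150 = 378.35 mol/h
Reaction term: ξ·ΔH°_rxn = 378.35 × -164 = -62049 kJ/h
Sensible, feed 22.4→25 °C: 541.19 kJ/h
Outlet flows (mol/h): A 771.65, H₂ 771.65, B 378.35
Sensible, products 25→36.2 °C: 2280.4 kJ/h
Q = ΔH = -59228 kJ/h = -16.452 kW
Heat removed = 16.452 kJ/s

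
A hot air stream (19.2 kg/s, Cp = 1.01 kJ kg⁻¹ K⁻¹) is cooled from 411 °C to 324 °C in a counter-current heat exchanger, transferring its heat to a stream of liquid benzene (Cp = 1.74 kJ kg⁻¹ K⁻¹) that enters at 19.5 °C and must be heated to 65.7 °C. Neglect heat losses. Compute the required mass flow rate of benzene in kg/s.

Heat released by hot stream: Q = 19.2 × 1.01 × (411 − 324) = 1687.1 kJ/s
Energy balance on cold side (adiabatic exchanger): Q = ṁ_c·Cp_c·(T_c,out − T_c,in)
ṁ_c = 1687.1 / [1.74 × (65.7 − 19.5)] = 20.987 kg/s

ṁ_c = 21.0 kg/s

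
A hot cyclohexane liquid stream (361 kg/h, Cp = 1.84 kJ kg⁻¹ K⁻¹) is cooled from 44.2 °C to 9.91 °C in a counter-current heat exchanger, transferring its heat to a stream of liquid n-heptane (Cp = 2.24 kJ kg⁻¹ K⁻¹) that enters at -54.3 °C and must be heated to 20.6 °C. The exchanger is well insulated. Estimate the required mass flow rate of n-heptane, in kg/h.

Heat released by hot stream: Q = 361 × 1.84 × (44.2 − 9.91) = 22777 kJ/h
Energy balance on cold side (adiabatic exchanger): Q = ṁ_c·Cp_c·(T_c,out − T_c,in)
ṁ_c = 22777 / [2.24 × (20.6 − -54.3)] = 135.76 kg/h

ṁ_c = 136 kg/h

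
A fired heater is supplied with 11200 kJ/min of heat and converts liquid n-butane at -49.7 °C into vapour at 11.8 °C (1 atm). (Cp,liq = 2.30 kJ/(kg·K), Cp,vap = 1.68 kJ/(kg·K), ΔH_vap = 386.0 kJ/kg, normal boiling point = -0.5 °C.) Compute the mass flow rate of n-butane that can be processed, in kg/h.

ṁ = 1290 kg/h

Δh = 2.30×(-0.5−-49.7) + 386.0 + 1.68×(11.8−-0.5) = 519.82 kJ/kg
Q = 11200 kJ/min = 186.67 kJ/s = 672000 kJ/h
ṁ = Q/Δh = 672000 / 519.82 = 1292.7 kg/h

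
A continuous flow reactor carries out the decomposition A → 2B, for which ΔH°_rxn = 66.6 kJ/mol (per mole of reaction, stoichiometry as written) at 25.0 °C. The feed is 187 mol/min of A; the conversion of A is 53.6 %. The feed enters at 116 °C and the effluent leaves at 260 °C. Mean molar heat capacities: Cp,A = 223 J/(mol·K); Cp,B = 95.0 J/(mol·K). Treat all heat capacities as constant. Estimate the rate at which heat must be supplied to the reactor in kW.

Extent of reaction ξ = 0.536 × 187 = 100.23 mol/min
Reaction term: ξ·ΔH°_rxn = 100.23 × 66.6 = 6675.5 kJ/min
Sensible, feed 116→25 °C: -3794.8 kJ/min
Outlet flows (mol/min): A 86.768, B 200.46
Sensible, products 25→260 °C: 9022.4 kJ/min
Q = ΔH = 11903 kJ/min = 198.38 kW
Heat supplied = 198.38 kW

Q_in = 198 kW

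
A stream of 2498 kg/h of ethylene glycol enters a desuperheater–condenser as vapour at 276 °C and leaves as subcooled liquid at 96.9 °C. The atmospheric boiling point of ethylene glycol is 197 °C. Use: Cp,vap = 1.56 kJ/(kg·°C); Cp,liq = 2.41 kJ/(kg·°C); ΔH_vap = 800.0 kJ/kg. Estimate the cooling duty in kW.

Q_c = 808 kW

vapour 276→197 °C: -123.24 kJ/kg
condensation at 197 °C: -800 kJ/kg
liquid 197→96.9 °C: -241.24 kJ/kg
Δh = -123.24 + -800 + -241.24 = -1164.5 kJ/kg
Q = ṁ·Δh = 2498 kg/h × -1164.5 kJ/kg = -2.9089e+06 kJ/h
|Q| = 808.02 kW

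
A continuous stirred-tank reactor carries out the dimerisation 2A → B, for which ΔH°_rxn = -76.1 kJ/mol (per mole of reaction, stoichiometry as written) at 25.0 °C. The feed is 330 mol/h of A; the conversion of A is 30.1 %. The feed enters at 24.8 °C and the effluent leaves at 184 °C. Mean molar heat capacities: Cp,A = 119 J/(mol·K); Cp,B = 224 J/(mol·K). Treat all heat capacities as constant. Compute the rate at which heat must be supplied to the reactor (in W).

Q_in = 656 W

Extent of reaction ξ = 0.301 × 330 / 2 = 49.665 mol/h
Reaction term: ξ·ΔH°_rxn = 49.665 × -76.1 = -3779.5 kJ/h
Sensible, feed 24.8→25 °C: 7.854 kJ/h
Outlet flows (mol/h): A 230.67, B 49.665
Sensible, products 25→184 °C: 6133.4 kJ/h
Q = ΔH = 2361.7 kJ/h = 0.65603 kW
Heat supplied = 656.03 W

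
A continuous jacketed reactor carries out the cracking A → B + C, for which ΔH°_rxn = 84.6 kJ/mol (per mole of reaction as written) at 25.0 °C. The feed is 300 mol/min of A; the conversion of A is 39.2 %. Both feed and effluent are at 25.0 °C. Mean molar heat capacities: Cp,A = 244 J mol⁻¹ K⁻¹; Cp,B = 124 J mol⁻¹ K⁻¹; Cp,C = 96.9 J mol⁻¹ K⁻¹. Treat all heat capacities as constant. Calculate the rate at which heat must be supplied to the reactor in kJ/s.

Q_in = 166 kJ/s

Extent of reaction ξ = 0.392 × 300 = 117.6 mol/min
Reaction term: ξ·ΔH°_rxn = 117.6 × 84.6 = 9949 kJ/min
Q = ΔH = 9949 kJ/min = 165.82 kW
Heat supplied = 165.82 kJ/s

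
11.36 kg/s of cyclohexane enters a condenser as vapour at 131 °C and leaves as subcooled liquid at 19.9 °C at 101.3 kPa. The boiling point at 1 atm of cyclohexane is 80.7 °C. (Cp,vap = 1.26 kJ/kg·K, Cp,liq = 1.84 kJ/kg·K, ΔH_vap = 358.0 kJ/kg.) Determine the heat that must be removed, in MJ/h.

vapour 131→80.7 °C: -63.378 kJ/kg
condensation at 80.7 °C: -358 kJ/kg
liquid 80.7→19.9 °C: -111.87 kJ/kg
Δh = -63.378 + -358 + -111.87 = -533.25 kJ/kg
Q = ṁ·Δh = 11.36 kg/s × -533.25 kJ/kg = -6057.7 kJ/s
|Q| = 6057.7 kW = 21808 MJ/h

Q_c = 21800 MJ/h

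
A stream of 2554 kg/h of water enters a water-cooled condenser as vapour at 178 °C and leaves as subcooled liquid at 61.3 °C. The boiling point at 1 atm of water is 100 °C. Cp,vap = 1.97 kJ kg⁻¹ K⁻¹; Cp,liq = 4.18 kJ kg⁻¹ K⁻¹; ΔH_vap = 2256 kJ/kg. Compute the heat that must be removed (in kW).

Q_c = 1820 kW

vapour 178→100 °C: -153.66 kJ/kg
condensation at 100 °C: -2256 kJ/kg
liquid 100→61.3 °C: -161.77 kJ/kg
Δh = -153.66 + -2256 + -161.77 = -2571.4 kJ/kg
Q = ṁ·Δh = 2554 kg/h × -2571.4 kJ/kg = -6.5674e+06 kJ/h
|Q| = 1824.3 kW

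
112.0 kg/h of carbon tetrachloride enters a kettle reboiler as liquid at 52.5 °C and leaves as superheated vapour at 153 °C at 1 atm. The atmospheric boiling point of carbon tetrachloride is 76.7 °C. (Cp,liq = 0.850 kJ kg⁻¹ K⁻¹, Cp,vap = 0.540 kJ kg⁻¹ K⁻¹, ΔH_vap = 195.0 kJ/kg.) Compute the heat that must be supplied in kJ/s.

liquid 52.5→76.7 °C: 20.57 kJ/kg
vaporisation at 76.7 °C: 195 kJ/kg
vapour 76.7→153 °C: 41.202 kJ/kg
Δh = 20.57 + 195 + 41.202 = 256.77 kJ/kg
Q = ṁ·Δh = 112.0 kg/h × 256.77 kJ/kg = 28758 kJ/h
|Q| = 7.9885 kW

Q = 7.99 kJ/s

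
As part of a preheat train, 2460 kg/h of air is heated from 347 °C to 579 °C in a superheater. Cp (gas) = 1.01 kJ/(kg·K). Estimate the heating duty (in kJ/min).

Q = 9610 kJ/min

Q = ṁ·Cp·ΔT = 2460 × 1.01 × (579 − 347) = 576430 kJ/h
Converting: 576430 / 3600 s = 160.12 kW
Heating duty = 9607.1 kJ/min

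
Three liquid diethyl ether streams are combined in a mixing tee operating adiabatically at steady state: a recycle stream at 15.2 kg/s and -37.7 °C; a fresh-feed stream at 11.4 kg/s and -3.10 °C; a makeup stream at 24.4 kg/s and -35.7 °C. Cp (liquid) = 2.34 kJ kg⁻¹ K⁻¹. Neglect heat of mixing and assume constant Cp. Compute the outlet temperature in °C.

No heat crosses the boundary, so H_out = H_in.
Σ ṁᵢCp,ᵢTᵢ = 15.2×2.34×-37.7 + 11.4×2.34×-3.10 + 24.4×2.34×-35.7 = -3461.9
Σ ṁᵢCp,ᵢ = 15.2×2.34 + 11.4×2.34 + 24.4×2.34 = 119.34
T_out = -3461.9 / 119.34 = -29.009 °C

T_out = -29.0 °C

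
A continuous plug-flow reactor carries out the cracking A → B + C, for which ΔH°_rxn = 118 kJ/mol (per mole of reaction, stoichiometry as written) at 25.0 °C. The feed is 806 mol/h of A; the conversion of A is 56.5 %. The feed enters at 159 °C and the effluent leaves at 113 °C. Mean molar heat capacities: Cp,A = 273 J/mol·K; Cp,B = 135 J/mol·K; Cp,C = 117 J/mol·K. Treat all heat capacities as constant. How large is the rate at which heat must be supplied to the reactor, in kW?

Extent of reaction ξ = 0.565 × 806 = 455.39 mol/h
Reaction term: ξ·ΔH°_rxn = 455.39 × 118 = 53736 kJ/h
Sensible, feed 159→25 °C: -29485 kJ/h
Outlet flows (mol/h): A 350.61, B 455.39, C 455.39
Sensible, products 25→113 °C: 18522 kJ/h
Q = ΔH = 42773 kJ/h = 11.881 kW
Heat supplied = 11.881 kW

Q_in = 11.9 kW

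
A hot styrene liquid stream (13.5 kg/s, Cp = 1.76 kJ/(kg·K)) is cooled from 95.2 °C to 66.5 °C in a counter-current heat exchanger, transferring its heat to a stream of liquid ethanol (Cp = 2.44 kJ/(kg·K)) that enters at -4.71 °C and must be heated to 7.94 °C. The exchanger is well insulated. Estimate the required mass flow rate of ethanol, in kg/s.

ṁ_c = 22.1 kg/s

Heat released by hot stream: Q = 13.5 × 1.76 × (95.2 − 66.5) = 681.91 kJ/s
Energy balance on cold side (adiabatic exchanger): Q = ṁ_c·Cp_c·(T_c,out − T_c,in)
ṁ_c = 681.91 / [2.44 × (7.94 − -4.71)] = 22.093 kg/s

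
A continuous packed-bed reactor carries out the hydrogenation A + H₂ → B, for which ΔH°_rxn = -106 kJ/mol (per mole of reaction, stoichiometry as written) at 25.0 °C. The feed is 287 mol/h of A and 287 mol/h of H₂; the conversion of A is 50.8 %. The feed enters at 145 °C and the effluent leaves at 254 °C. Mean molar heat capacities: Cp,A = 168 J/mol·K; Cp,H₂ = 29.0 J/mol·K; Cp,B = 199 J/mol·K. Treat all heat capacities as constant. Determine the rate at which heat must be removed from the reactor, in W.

Q_out = 2560 W

Extent of reaction ξ = 0.508 × 287 = 145.8 mol/h
Reaction term: ξ·ΔH°_rxn = 145.8 × -106 = -15454 kJ/h
Sensible, feed 145→25 °C: -6784.7 kJ/h
Outlet flows (mol/h): A 141.2, H₂ 141.2, B 145.8
Sensible, products 25→254 °C: 13014 kJ/h
Q = ΔH = -9224.9 kJ/h = -2.5625 kW
Heat removed = 2562.5 W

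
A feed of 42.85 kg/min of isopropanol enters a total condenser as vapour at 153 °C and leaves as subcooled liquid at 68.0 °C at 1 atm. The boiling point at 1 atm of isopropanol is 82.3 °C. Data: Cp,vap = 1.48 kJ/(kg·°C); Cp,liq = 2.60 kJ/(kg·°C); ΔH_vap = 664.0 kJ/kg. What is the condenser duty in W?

Q_c = 575000 W

vapour 153→82.3 °C: -104.64 kJ/kg
condensation at 82.3 °C: -664 kJ/kg
liquid 82.3→68.0 °C: -37.18 kJ/kg
Δh = -104.64 + -664 + -37.18 = -805.82 kJ/kg
Q = ṁ·Δh = 42.85 kg/min × -805.82 kJ/kg = -34529 kJ/min
|Q| = 575.49 kW = 575490 W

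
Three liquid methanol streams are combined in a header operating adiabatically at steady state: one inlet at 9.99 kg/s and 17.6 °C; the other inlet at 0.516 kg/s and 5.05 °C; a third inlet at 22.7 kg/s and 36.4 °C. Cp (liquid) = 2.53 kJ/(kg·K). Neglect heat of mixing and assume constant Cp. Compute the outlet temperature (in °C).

T_out = 30.3 °C

Adiabatic, steady state ⇒ Σ ṁᵢCp,ᵢ(T_out − Tᵢ) = 0
T_out = Σ ṁᵢCp,ᵢTᵢ / Σ ṁᵢCp,ᵢ
      = 2541.9 / 84.011 = 30.257 °C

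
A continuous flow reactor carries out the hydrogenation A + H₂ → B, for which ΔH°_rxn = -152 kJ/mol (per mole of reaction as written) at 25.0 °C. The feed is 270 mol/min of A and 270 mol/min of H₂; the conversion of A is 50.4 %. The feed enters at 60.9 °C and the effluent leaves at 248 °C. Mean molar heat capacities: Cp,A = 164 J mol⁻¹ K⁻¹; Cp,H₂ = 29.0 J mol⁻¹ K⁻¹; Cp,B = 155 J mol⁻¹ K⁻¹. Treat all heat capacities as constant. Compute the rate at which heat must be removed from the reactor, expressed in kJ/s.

Extent of reaction ξ = 0.504 × 270 = 136.08 mol/min
Reaction term: ξ·ΔH°_rxn = 136.08 × -152 = -20684 kJ/min
Sensible, feed 60.9→25 °C: -1870.7 kJ/min
Outlet flows (mol/min): A 133.92, H₂ 133.92, B 136.08
Sensible, products 25→248 °C: 10467 kJ/min
Q = ΔH = -12088 kJ/min = -201.46 kW
Heat removed = 201.46 kJ/s

Q_out = 201 kJ/s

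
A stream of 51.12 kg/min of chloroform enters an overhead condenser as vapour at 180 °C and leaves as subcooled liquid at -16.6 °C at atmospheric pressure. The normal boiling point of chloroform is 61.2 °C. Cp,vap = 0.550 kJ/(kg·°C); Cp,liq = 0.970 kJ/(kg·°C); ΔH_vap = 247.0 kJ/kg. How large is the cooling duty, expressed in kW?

vapour 180→61.2 °C: -65.34 kJ/kg
condensation at 61.2 °C: -247 kJ/kg
liquid 61.2→-16.6 °C: -75.466 kJ/kg
Δh = -65.34 + -247 + -75.466 = -387.81 kJ/kg
Q = ṁ·Δh = 51.12 kg/min × -387.81 kJ/kg = -19825 kJ/min
|Q| = 330.41 kW

Q_c = 330 kW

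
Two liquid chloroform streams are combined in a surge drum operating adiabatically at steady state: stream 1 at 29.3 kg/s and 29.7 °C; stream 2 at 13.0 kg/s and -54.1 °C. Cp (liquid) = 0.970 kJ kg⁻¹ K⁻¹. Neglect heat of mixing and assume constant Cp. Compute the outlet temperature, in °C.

T_out = 3.95 °C

Adiabatic, steady state ⇒ Σ ṁᵢCp,ᵢ(T_out − Tᵢ) = 0
T_out = Σ ṁᵢCp,ᵢTᵢ / Σ ṁᵢCp,ᵢ
      = 161.9 / 41.031 = 3.9459 °C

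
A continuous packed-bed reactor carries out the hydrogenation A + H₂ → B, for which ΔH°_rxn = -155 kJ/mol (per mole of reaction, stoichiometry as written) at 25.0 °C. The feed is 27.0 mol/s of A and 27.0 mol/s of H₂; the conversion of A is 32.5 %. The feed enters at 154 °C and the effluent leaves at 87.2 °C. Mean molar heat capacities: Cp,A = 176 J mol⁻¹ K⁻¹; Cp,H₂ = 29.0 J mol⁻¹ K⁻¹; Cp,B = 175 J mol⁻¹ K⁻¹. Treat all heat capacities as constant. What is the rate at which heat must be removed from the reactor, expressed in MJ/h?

Q_out = 6290 MJ/h

Extent of reaction ξ = 0.325 × 27.0 = 8.775 mol/s
Reaction term: ξ·ΔH°_rxn = 8.775 × -155 = -1360.1 kJ/s
Sensible, feed 154→25 °C: -714.01 kJ/s
Outlet flows (mol/s): A 18.225, H₂ 18.225, B 8.775
Sensible, products 25→87.2 °C: 327.9 kJ/s
Q = ΔH = -1746.2 kJ/s = -1746.2 kW
Heat removed = 6286.5 MJ/h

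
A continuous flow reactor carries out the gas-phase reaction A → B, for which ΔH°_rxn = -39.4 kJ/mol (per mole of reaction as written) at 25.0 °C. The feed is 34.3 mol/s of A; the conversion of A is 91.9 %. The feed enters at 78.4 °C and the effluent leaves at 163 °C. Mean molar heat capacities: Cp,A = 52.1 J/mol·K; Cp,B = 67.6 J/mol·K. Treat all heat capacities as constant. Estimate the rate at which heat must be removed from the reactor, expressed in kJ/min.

Q_out = 61400 kJ/min

Extent of reaction ξ = 0.919 × 34.3 = 31.522 mol/s
Reaction term: ξ·ΔH°_rxn = 31.522 × -39.4 = -1242 kJ/s
Sensible, feed 78.4→25 °C: -95.427 kJ/s
Outlet flows (mol/s): A 2.7783, B 31.522
Sensible, products 25→163 °C: 314.04 kJ/s
Q = ΔH = -1023.3 kJ/s = -1023.3 kW
Heat removed = 61401 kJ/min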